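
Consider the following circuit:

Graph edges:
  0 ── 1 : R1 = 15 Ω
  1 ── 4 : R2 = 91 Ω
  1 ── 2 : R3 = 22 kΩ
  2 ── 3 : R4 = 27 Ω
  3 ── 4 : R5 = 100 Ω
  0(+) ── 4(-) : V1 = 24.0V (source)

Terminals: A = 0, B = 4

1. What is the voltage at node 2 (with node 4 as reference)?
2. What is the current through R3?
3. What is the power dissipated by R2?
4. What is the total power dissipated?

Nodal analysis, taking node 4 as the 0 V reference.
Source V1 fixes V_0 = 24 V.
KCL at each unknown node (sum of currents leaving = 0; resistances in Ω):
  Node 1: (V_1 - 24)/15 + (V_1 - 0)/91 + (V_1 - V_2)/22000 = 0
  Node 2: (V_2 - V_1)/22000 + (V_2 - V_3)/27 = 0
  Node 3: (V_3 - V_2)/27 + (V_3 - 0)/100 = 0
Collecting terms (coefficients in siemens):
  0.0777·V_1 - 0.00004545·V_2 = 1.6
  0.03708·V_2 - 0.00004545·V_1 - 0.03704·V_3 = 0
  0.04704·V_3 - 0.03704·V_2 = 0
Solving these 3 simultaneous equations (Gaussian elimination) gives:
  V_1 = 20.59 V, V_2 = 0.1182 V, V_3 = 0.09306 V
Part 1:
  Read off the nodal solution: V_2 = 0.1182 V
Part 2:
  I_R3 = (V_1 - V_2)/R3 = (20.59 - 0.1182)/22000 = 0.0009306 A
  Magnitude: I_R3 = 0.0009306 A
Part 3:
  I_R2 = (V_1 - V_4)/R2 = (20.59 - 0)/91 = 0.2263 A
  P_R2 = I_R2² × R2 = (0.2263)² × 91 = 4.66 W
Part 4:
  Power in each resistor, P = (ΔV)²/R:
    P_R1 = (24 - 20.59)²/15 = 0.7744 W
    P_R2 = (20.59 - 0)²/91 = 4.66 W
    P_R3 = (20.59 - 0.1182)²/22000 = 0.01905 W
    P_R4 = (0.1182 - 0.09306)²/27 = 0.00002338 W
    P_R5 = (0.09306 - 0)²/100 = 0.00008661 W
  P_total = P_R1 + P_R2 + P_R3 + P_R4 + P_R5 = 5.453 W

Final answers:
1. V_2 = 0.1182 V
2. I_R3 = 0.0009306 A
3. P_R2 = 4.66 W
4. P_total = 5.453 W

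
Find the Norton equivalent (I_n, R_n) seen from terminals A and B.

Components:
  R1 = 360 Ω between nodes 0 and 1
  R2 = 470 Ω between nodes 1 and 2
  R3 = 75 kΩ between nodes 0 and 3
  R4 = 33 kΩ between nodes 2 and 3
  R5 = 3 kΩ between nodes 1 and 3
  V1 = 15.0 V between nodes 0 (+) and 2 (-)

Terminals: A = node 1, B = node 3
Find the Thévenin equivalent first; then I_n = V_th/R_th and R_n = R_th.
Step 1 — V_th is the open-circuit voltage V_A - V_B (nothing connected across the terminals).
Nodal analysis, taking node 2 as the 0 V reference.
Source V1 fixes V_0 = 15 V.
KCL at each unknown node (sum of currents leaving = 0; resistances in Ω):
  Node 1: (V_1 - 15)/360 + (V_1 - 0)/470 + (V_1 - V_3)/3000 = 0
  Node 3: (V_3 - 15)/75000 + (V_3 - 0)/33000 + (V_3 - V_1)/3000 = 0
Collecting terms (coefficients in siemens):
  0.005239·V_1 - 0.0003333·V_3 = 0.04167
  0.000377·V_3 - 0.0003333·V_1 = 0.0002
Determinant D = (0.005239)(0.000377) - (-0.0003333)(-0.0003333) = 0.000001864
V_1 = [(0.04167)(0.000377) - (-0.0003333)(0.0002)]/D = 8.463 V
V_3 = [(0.005239)(0.0002) - (0.04167)(-0.0003333)]/D = 8.014 V
V_th = V_1 - V_3 = 8.463 - 8.014 = 0.4491 V
Step 2 — R_th: zero the source — replace V1 by a short circuit (node 2 merges into node 0) — and find the resistance seen between A (node 1) and B (node 3).
Reduce the network between node 1 (A) and node 3 (B) by series/parallel combination:
  Rp1 = R1 ‖ R2 (parallel, both between nodes 0 and 1) = 1/(1/360 + 1/470) = 203.9 Ω
  Rp2 = R3 ‖ R4 (parallel, both between nodes 0 and 3) = 1/(1/75000 + 1/33000) = 22920 Ω
  Rs1 = Rp1 + Rp2 (series, joined only at node 0) = 203.9 + 22920 = 23120 Ω
  Rp3 = R5 ‖ Rs1 (parallel, both between nodes 1 and 3) = 1/(1/3000 + 1/23120) = 2655 Ω
R_th = 2.655 kΩ
I_n = V_th/R_th = 0.4491/2655 = 0.0001691 A, and R_n = R_th = 2.655 kΩ

Final answer: I_n = 0.0001691 A, R_n = 2.655 kΩ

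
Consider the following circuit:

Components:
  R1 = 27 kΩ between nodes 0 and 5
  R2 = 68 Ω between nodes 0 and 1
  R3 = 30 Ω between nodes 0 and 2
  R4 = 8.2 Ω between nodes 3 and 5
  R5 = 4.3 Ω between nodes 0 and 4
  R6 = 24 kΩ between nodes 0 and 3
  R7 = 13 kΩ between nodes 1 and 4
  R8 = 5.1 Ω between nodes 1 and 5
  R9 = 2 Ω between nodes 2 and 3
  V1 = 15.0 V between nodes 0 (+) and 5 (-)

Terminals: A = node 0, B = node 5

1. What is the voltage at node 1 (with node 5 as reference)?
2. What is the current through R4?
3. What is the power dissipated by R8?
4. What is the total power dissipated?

Nodal analysis, taking node 5 as the 0 V reference.
Source V1 fixes V_0 = 15 V.
KCL at each unknown node (sum of currents leaving = 0; resistances in Ω):
  Node 1: (V_1 - 15)/68 + (V_1 - V_4)/13000 + (V_1 - 0)/5.1 = 0
  Node 2: (V_2 - 15)/30 + (V_2 - V_3)/2 = 0
  Node 3: (V_3 - 0)/8.2 + (V_3 - 15)/24000 + (V_3 - V_2)/2 = 0
  Node 4: (V_4 - 15)/4.3 + (V_4 - V_1)/13000 = 0
Collecting terms (coefficients in siemens):
  0.2109·V_1 - 0.00007692·V_4 = 0.2206
  0.5333·V_2 - 0.5·V_3 = 0.5
  0.622·V_3 - 0.5·V_2 = 0.000625
  0.2326·V_4 - 0.00007692·V_1 = 3.488
Solving these 4 simultaneous equations (Gaussian elimination) gives:
  V_1 = 1.052 V, V_2 = 3.809 V, V_3 = 3.063 V, V_4 = 15 V
Part 1:
  Read off the nodal solution: V_1 = 1.052 V
Part 2:
  I_R4 = (V_3 - V_5)/R4 = (3.063 - 0)/8.2 = 0.3735 A
  Magnitude: I_R4 = 0.3735 A
Part 3:
  I_R8 = (V_1 - V_5)/R8 = (1.052 - 0)/5.1 = 0.2062 A
  P_R8 = I_R8² × R8 = (0.2062)² × 5.1 = 0.2168 W
Part 4:
  Power in each resistor, P = (ΔV)²/R:
    P_R1 = (15 - 0)²/27000 = 0.008333 W
    P_R2 = (15 - 1.052)²/68 = 2.861 W
    P_R3 = (15 - 3.809)²/30 = 4.175 W
    P_R4 = (3.063 - 0)²/8.2 = 1.144 W
    P_R5 = (15 - 15)²/4.3 = 0.000004947 W
    P_R6 = (15 - 3.063)²/24000 = 0.005937 W
    P_R7 = (1.052 - 15)²/13000 = 0.01496 W
    P_R8 = (1.052 - 0)²/5.1 = 0.2168 W
    P_R9 = (3.809 - 3.063)²/2 = 0.2783 W
  P_total = P_R1 + P_R2 + P_R3 + P_R4 + P_R5 + P_R6 + P_R7 + P_R8 + P_R9 = 8.704 W

Final answers:
1. V_1 = 1.052 V
2. I_R4 = 0.3735 A
3. P_R8 = 0.2168 W
4. P_total = 8.704 W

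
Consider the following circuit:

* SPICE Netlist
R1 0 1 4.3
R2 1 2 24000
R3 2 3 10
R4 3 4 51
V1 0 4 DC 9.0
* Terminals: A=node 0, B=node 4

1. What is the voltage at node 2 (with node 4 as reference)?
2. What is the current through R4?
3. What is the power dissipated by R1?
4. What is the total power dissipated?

Nodal analysis, taking node 4 as the 0 V reference.
Source V1 fixes V_0 = 9 V.
KCL at each unknown node (sum of currents leaving = 0; resistances in Ω):
  Node 1: (V_1 - 9)/4.3 + (V_1 - V_2)/24000 = 0
  Node 2: (V_2 - V_1)/24000 + (V_2 - V_3)/10 = 0
  Node 3: (V_3 - V_2)/10 + (V_3 - 0)/51 = 0
Collecting terms (coefficients in siemens):
  0.2326·V_1 - 0.00004167·V_2 = 2.093
  0.1·V_2 - 0.00004167·V_1 - 0.1·V_3 = 0
  0.1196·V_3 - 0.1·V_2 = 0
Solving these 3 simultaneous equations (Gaussian elimination) gives:
  V_1 = 8.998 V, V_2 = 0.02281 V, V_3 = 0.01907 V
Part 1:
  Read off the nodal solution: V_2 = 0.02281 V
Part 2:
  I_R4 = (V_3 - V_4)/R4 = (0.01907 - 0)/51 = 0.000374 A
  Magnitude: I_R4 = 0.000374 A
Part 3:
  I_R1 = (V_0 - V_1)/R1 = (9 - 8.998)/4.3 = 0.000374 A
  P_R1 = I_R1² × R1 = (0.000374)² × 4.3 = 0.0000006014 W
Part 4:
  Power in each resistor, P = (ΔV)²/R:
    P_R1 = (9 - 8.998)²/4.3 = 0.0000006014 W
    P_R2 = (8.998 - 0.02281)²/24000 = 0.003357 W
    P_R3 = (0.02281 - 0.01907)²/10 = 0.000001399 W
    P_R4 = (0.01907 - 0)²/51 = 0.000007133 W
  P_total = P_R1 + P_R2 + P_R3 + P_R4 = 0.003366 W

Final answers:
1. V_2 = 0.02281 V
2. I_R4 = 0.000374 A
3. P_R1 = 6.014e-07 W
4. P_total = 0.003366 W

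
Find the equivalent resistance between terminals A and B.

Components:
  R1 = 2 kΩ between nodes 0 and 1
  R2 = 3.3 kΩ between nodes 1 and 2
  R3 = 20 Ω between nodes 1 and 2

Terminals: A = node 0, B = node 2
Reduce the network between node 0 (A) and node 2 (B) by series/parallel combination:
  Rp1 = R2 ‖ R3 (parallel, both between nodes 1 and 2) = 1/(1/3300 + 1/20) = 19.88 Ω
  Rs1 = R1 + Rp1 (series, joined only at node 1) = 2000 + 19.88 = 2020 Ω
R_eq = 2.02 kΩ

Final answer: 2.02 kΩ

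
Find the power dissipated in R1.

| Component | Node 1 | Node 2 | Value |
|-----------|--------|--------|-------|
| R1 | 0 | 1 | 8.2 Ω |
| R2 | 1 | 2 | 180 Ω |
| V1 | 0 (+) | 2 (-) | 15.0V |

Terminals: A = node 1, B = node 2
Nodal analysis, taking node 2 as the 0 V reference.
Source V1 fixes V_0 = 15 V.
KCL at each unknown node (sum of currents leaving = 0; resistances in Ω):
  Node 1: (V_1 - 15)/8.2 + (V_1 - 0)/180 = 0
Collecting terms: 0.1275 × V_1 = 1.829  =>  V_1 = 14.35 V
I_R1 = (V_0 - V_1)/R1 = (15 - 14.35)/8.2 = 0.0797 A
P_R1 = I_R1² × R1 = (0.0797)² × 8.2 = 0.05209 W

Final answer: 0.05209 W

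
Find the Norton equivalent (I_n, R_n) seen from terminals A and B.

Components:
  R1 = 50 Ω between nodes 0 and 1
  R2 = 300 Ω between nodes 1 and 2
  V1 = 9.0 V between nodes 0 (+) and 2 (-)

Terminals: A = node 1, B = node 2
Find the Thévenin equivalent first; then I_n = V_th/R_th and R_n = R_th.
Step 1 — V_th is the open-circuit voltage V_A - V_B (nothing connected across the terminals).
Nodal analysis, taking node 2 as the 0 V reference.
Source V1 fixes V_0 = 9 V.
KCL at each unknown node (sum of currents leaving = 0; resistances in Ω):
  Node 1: (V_1 - 9)/50 + (V_1 - 0)/300 = 0
Collecting terms: 0.02333 × V_1 = 0.18  =>  V_1 = 7.714 V
V_th = V_1 - V_2 = 7.714 - 0 = 7.714 V
Step 2 — R_th: zero the source — replace V1 by a short circuit (node 2 merges into node 0) — and find the resistance seen between A (node 1) and B (node 0).
Reduce the network between node 1 (A) and node 0 (B) by series/parallel combination:
  Rp1 = R1 ‖ R2 (parallel, both between nodes 0 and 1) = 1/(1/50 + 1/300) = 42.86 Ω
R_th = 42.86 Ω
I_n = V_th/R_th = 7.714/42.86 = 0.18 A, and R_n = R_th = 42.86 Ω

Final answer: I_n = 0.18 A, R_n = 42.86 Ω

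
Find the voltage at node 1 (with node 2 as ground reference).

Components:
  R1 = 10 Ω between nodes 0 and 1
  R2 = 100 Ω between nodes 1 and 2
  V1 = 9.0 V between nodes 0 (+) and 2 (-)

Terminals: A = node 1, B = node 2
Nodal analysis, taking node 2 as the 0 V reference.
Source V1 fixes V_0 = 9 V.
KCL at each unknown node (sum of currents leaving = 0; resistances in Ω):
  Node 1: (V_1 - 9)/10 + (V_1 - 0)/100 = 0
Collecting terms: 0.11 × V_1 = 0.9  =>  V_1 = 8.182 V
The requested potential is V_1 = 8.182 V.

Final answer: V_1 = 8.182 V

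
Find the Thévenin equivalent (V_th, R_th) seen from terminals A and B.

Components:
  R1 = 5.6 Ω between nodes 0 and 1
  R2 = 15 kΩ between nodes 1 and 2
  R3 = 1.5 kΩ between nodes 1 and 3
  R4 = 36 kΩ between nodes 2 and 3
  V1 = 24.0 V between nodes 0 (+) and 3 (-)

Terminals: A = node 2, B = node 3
Step 1 — V_th is the open-circuit voltage V_A - V_B (nothing connected across the terminals).
Nodal analysis, taking node 3 as the 0 V reference.
Source V1 fixes V_0 = 24 V.
KCL at each unknown node (sum of currents leaving = 0; resistances in Ω):
  Node 1: (V_1 - 24)/5.6 + (V_1 - V_2)/15000 + (V_1 - 0)/1500 = 0
  Node 2: (V_2 - V_1)/15000 + (V_2 - 0)/36000 = 0
Collecting terms (coefficients in siemens):
  0.1793·V_1 - 0.00006667·V_2 = 4.286
  0.00009444·V_2 - 0.00006667·V_1 = 0
Determinant D = (0.1793)(0.00009444) - (-0.00006667)(-0.00006667) = 0.00001693
V_1 = [(4.286)(0.00009444) - (-0.00006667)(0)]/D = 23.91 V
V_2 = [(0.1793)(0) - (4.286)(-0.00006667)]/D = 16.88 V
V_th = V_2 - V_3 = 16.88 - 0 = 16.88 V
Step 2 — R_th: zero the source — replace V1 by a short circuit (node 3 merges into node 0) — and find the resistance seen between A (node 2) and B (node 0).
Reduce the network between node 2 (A) and node 0 (B) by series/parallel combination:
  Rp1 = R1 ‖ R3 (parallel, both between nodes 0 and 1) = 1/(1/5.6 + 1/1500) = 5.579 Ω
  Rs1 = R2 + Rp1 (series, joined only at node 1) = 15000 + 5.579 = 15010 Ω
  Rp2 = R4 ‖ Rs1 (parallel, both between nodes 0 and 2) = 1/(1/36000 + 1/15010) = 10590 Ω
R_th = 10.59 kΩ

Final answer: V_th = 16.88 V, R_th = 10.59 kΩ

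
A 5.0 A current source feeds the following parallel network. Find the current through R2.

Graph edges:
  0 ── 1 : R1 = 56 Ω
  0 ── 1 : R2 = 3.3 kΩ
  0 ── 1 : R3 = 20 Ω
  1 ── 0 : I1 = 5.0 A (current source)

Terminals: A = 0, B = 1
All resistors sit directly between nodes 0 and 1, so they are in parallel and share one voltage V; the full source current 5 A splits among them.
1/R_par = 1/56 + 1/3300 + 1/20 = 0.06816 S  =>  R_par = 14.67 Ω
V = I × R_par = 5 × 14.67 = 73.36 V
I_R2 = V/R2 = 73.36/3300 = 0.02223 A

Final answer: 0.02223 A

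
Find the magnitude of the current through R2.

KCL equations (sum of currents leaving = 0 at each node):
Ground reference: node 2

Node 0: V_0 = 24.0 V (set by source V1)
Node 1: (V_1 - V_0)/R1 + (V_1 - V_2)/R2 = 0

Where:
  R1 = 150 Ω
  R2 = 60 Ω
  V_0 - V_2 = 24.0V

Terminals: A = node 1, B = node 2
Nodal analysis, taking node 2 as the 0 V reference.
Source V1 fixes V_0 = 24 V.
KCL at each unknown node (sum of currents leaving = 0; resistances in Ω):
  Node 1: (V_1 - 24)/150 + (V_1 - 0)/60 = 0
Collecting terms: 0.02333 × V_1 = 0.16  =>  V_1 = 6.857 V
I_R2 = (V_1 - V_2)/R2 = (6.857 - 0)/60 = 0.1143 A
|I_R2| = 0.1143 A

Final answer: |I_R2| = 0.1143 A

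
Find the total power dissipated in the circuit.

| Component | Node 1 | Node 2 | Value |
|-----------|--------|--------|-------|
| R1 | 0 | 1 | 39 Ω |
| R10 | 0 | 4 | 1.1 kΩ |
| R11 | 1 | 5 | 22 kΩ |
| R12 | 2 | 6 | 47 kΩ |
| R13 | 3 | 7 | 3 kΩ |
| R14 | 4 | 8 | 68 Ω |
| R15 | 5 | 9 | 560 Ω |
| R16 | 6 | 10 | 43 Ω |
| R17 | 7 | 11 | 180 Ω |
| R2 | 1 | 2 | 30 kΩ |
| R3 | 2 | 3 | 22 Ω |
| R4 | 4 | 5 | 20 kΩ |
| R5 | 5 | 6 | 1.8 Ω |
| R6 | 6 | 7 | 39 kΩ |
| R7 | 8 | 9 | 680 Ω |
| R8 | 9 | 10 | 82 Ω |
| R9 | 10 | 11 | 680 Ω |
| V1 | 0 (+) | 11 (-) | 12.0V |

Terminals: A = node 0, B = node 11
Nodal analysis, taking node 11 as the 0 V reference.
Source V1 fixes V_0 = 12 V.
KCL at each unknown node (sum of currents leaving = 0; resistances in Ω):
  Node 1: (V_1 - 12)/39 + (V_1 - V_2)/30000 + (V_1 - V_5)/22000 = 0
  Node 2: (V_2 - V_1)/30000 + (V_2 - V_3)/22 + (V_2 - V_6)/47000 = 0
  Node 3: (V_3 - V_2)/22 + (V_3 - V_7)/3000 = 0
  Node 4: (V_4 - V_5)/20000 + (V_4 - 12)/1100 + (V_4 - V_8)/68 = 0
  Node 5: (V_5 - V_4)/20000 + (V_5 - V_6)/1.8 + (V_5 - V_1)/22000 + (V_5 - V_9)/560 = 0
  Node 6: (V_6 - V_5)/1.8 + (V_6 - V_7)/39000 + (V_6 - V_2)/47000 + (V_6 - V_10)/43 = 0
  Node 7: (V_7 - V_6)/39000 + (V_7 - V_3)/3000 + (V_7 - 0)/180 = 0
  Node 8: (V_8 - V_9)/680 + (V_8 - V_4)/68 = 0
  Node 9: (V_9 - V_8)/680 + (V_9 - V_10)/82 + (V_9 - V_5)/560 = 0
  Node 10: (V_10 - V_9)/82 + (V_10 - 0)/680 + (V_10 - V_6)/43 = 0
Collecting terms (coefficients in siemens):
  0.02572·V_1 - 0.00003333·V_2 - 0.00004545·V_5 = 0.3077
  0.04551·V_2 - 0.00003333·V_1 - 0.04545·V_3 - 0.00002128·V_6 = 0
  0.04579·V_3 - 0.04545·V_2 - 0.0003333·V_7 = 0
  0.01566·V_4 - 0.00005·V_5 - 0.01471·V_8 = 0.01091
  0.5574·V_5 - 0.00004545·V_1 - 0.00005·V_4 - 0.5556·V_6 - 0.001786·V_9 = 0
  0.5789·V_6 - 0.00002128·V_2 - 0.5556·V_5 - 0.00002564·V_7 - 0.02326·V_10 = 0
  0.005915·V_7 - 0.0003333·V_3 - 0.00002564·V_6 = 0
  0.01618·V_8 - 0.01471·V_4 - 0.001471·V_9 = 0
  0.01545·V_9 - 0.001786·V_5 - 0.001471·V_8 - 0.0122·V_10 = 0
  0.03692·V_10 - 0.02326·V_6 - 0.0122·V_9 = 0
Solving these 10 simultaneous equations (Gaussian elimination) gives:
  V_1 = 11.97 V, V_2 = 1.295 V, V_3 = 1.286 V, V_4 = 6.938 V
  V_5 = 3.351 V, V_6 = 3.349 V, V_7 = 0.08698 V, V_8 = 6.638 V
  V_9 = 3.631 V, V_10 = 3.309 V
Power in each resistor, P = (ΔV)²/R:
  P_R1 = (12 - 11.97)²/39 = 0.0000218 W
  P_R2 = (11.97 - 1.295)²/30000 = 0.003799 W
  P_R3 = (1.295 - 1.286)²/22 = 0.000003513 W
  P_R4 = (6.938 - 3.351)²/20000 = 0.0006433 W
  P_R5 = (3.351 - 3.349)²/1.8 = 0.00000206 W
  P_R6 = (3.349 - 0.08698)²/39000 = 0.0002729 W
  P_R7 = (6.638 - 3.631)²/680 = 0.0133 W
  P_R8 = (3.631 - 3.309)²/82 = 0.001262 W
  P_R9 = (3.309 - 0)²/680 = 0.0161 W
  P_R10 = (12 - 6.938)²/1100 = 0.02329 W
  P_R11 = (11.97 - 3.351)²/22000 = 0.003377 W
  P_R12 = (1.295 - 3.349)²/47000 = 0.00008983 W
  P_R13 = (1.286 - 0.08698)²/3000 = 0.000479 W
  P_R14 = (6.938 - 6.638)²/68 = 0.00133 W
  P_R15 = (3.351 - 3.631)²/560 = 0.0001393 W
  P_R16 = (3.349 - 3.309)²/43 = 0.0000382 W
  P_R17 = (0.08698 - 0)²/180 = 0.00004203 W
P_total = P_R1 + P_R2 + P_R3 + P_R4 + P_R5 + P_R6 + P_R7 + P_R8 + P_R9 + P_R10 + P_R11 + P_R12 + P_R13 + P_R14 + P_R15 + P_R16 + P_R17 = 0.06419 W

Final answer: 0.06419 W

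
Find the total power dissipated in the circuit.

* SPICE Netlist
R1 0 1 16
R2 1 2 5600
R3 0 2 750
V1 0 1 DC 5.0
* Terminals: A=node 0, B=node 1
Nodal analysis, taking node 1 as the 0 V reference.
Source V1 fixes V_0 = 5 V.
KCL at each unknown node (sum of currents leaving = 0; resistances in Ω):
  Node 2: (V_2 - 0)/5600 + (V_2 - 5)/750 = 0
Collecting terms: 0.001512 × V_2 = 0.006667  =>  V_2 = 4.409 V
Power in each resistor, P = (ΔV)²/R:
  P_R1 = (5 - 0)²/16 = 1.562 W
  P_R2 = (0 - 4.409)²/5600 = 0.003472 W
  P_R3 = (5 - 4.409)²/750 = 0.000465 W
P_total = P_R1 + P_R2 + P_R3 = 1.566 W

Final answer: 1.566 W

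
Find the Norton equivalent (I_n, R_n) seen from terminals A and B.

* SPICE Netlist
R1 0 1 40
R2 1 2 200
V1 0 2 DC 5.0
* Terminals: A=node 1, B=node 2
Find the Thévenin equivalent first; then I_n = V_th/R_th and R_n = R_th.
Step 1 — V_th is the open-circuit voltage V_A - V_B (nothing connected across the terminals).
Nodal analysis, taking node 2 as the 0 V reference.
Source V1 fixes V_0 = 5 V.
KCL at each unknown node (sum of currents leaving = 0; resistances in Ω):
  Node 1: (V_1 - 5)/40 + (V_1 - 0)/200 = 0
Collecting terms: 0.03 × V_1 = 0.125  =>  V_1 = 4.167 V
V_th = V_1 - V_2 = 4.167 - 0 = 4.167 V
Step 2 — R_th: zero the source — replace V1 by a short circuit (node 2 merges into node 0) — and find the resistance seen between A (node 1) and B (node 0).
Reduce the network between node 1 (A) and node 0 (B) by series/parallel combination:
  Rp1 = R1 ‖ R2 (parallel, both between nodes 0 and 1) = 1/(1/40 + 1/200) = 33.33 Ω
R_th = 33.33 Ω
I_n = V_th/R_th = 4.167/33.33 = 0.125 A, and R_n = R_th = 33.33 Ω

Final answer: I_n = 0.125 A, R_n = 33.33 Ω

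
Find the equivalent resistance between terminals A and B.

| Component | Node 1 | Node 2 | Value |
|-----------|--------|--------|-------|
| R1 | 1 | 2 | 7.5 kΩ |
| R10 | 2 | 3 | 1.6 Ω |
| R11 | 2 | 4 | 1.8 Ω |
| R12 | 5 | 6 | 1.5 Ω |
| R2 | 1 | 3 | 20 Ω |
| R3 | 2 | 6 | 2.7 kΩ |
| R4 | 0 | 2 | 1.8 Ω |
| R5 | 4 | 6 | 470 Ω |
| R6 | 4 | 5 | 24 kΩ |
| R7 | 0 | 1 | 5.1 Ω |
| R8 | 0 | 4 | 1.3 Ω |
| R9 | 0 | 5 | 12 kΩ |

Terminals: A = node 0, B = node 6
The network is not a plain series/parallel combination. Inject a 1 A test current into terminal A (node 0) and return it from terminal B (node 6); then R_eq = V_A / (1 A).
Nodal analysis, taking node 6 as the 0 V reference.
Current source I_test pushes 1 A into node 0 and draws it out of node 6.
KCL at each unknown node (sum of currents leaving = 0; resistances in Ω):
  Node 0: (V_0 - V_2)/1.8 + (V_0 - V_1)/5.1 + (V_0 - V_4)/1.3 + (V_0 - V_5)/12000 - 1 = 0
  Node 1: (V_1 - V_0)/5.1 + (V_1 - V_2)/7500 + (V_1 - V_3)/20 = 0
  Node 2: (V_2 - V_0)/1.8 + (V_2 - V_1)/7500 + (V_2 - 0)/2700 + (V_2 - V_3)/1.6 + (V_2 - V_4)/1.8 = 0
  Node 3: (V_3 - V_1)/20 + (V_3 - V_2)/1.6 = 0
  Node 4: (V_4 - V_0)/1.3 + (V_4 - V_2)/1.8 + (V_4 - 0)/470 + (V_4 - V_5)/24000 = 0
  Node 5: (V_5 - V_0)/12000 + (V_5 - V_4)/24000 + (V_5 - 0)/1.5 = 0
Collecting terms (coefficients in siemens):
  1.521·V_0 - 0.1961·V_1 - 0.5556·V_2 - 0.7692·V_4 - 0.00008333·V_5 = 1
  0.2462·V_1 - 0.1961·V_0 - 0.0001333·V_2 - 0.05·V_3 = 0
  1.737·V_2 - 0.5556·V_0 - 0.0001333·V_1 - 0.625·V_3 - 0.5556·V_4 = 0
  0.675·V_3 - 0.05·V_1 - 0.625·V_2 = 0
  1.327·V_4 - 0.7692·V_0 - 0.5556·V_2 - 0.00004167·V_5 = 0
  0.6668·V_5 - 0.00008333·V_0 - 0.00004167·V_4 = 0
Solving these 6 simultaneous equations (Gaussian elimination) gives:
  V_0 = 382 V, V_1 = 381.9 V, V_2 = 381.5 V, V_3 = 381.5 V
  V_4 = 381.2 V, V_5 = 0.07156 V
R_eq = V_0 / 1 A = 382 Ω

Final answer: 382 Ω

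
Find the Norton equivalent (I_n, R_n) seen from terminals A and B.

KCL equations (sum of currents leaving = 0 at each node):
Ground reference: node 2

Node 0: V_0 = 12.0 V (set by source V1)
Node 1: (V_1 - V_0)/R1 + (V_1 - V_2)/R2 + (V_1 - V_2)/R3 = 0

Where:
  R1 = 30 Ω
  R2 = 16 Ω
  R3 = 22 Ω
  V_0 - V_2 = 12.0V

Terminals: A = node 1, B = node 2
Find the Thévenin equivalent first; then I_n = V_th/R_th and R_n = R_th.
Step 1 — V_th is the open-circuit voltage V_A - V_B (nothing connected across the terminals).
Nodal analysis, taking node 2 as the 0 V reference.
Source V1 fixes V_0 = 12 V.
KCL at each unknown node (sum of currents leaving = 0; resistances in Ω):
  Node 1: (V_1 - 12)/30 + (V_1 - 0)/16 + (V_1 - 0)/22 = 0
Collecting terms: 0.1413 × V_1 = 0.4  =>  V_1 = 2.831 V
V_th = V_1 - V_2 = 2.831 - 0 = 2.831 V
Step 2 — R_th: zero the source — replace V1 by a short circuit (node 2 merges into node 0) — and find the resistance seen between A (node 1) and B (node 0).
Reduce the network between node 1 (A) and node 0 (B) by series/parallel combination:
  Rp1 = R1 ‖ R2 ‖ R3 (parallel, all between nodes 0 and 1) = 1/(1/30 + 1/16 + 1/22) = 7.078 Ω
R_th = 7.078 Ω
I_n = V_th/R_th = 2.831/7.078 = 0.4 A, and R_n = R_th = 7.078 Ω

Final answer: I_n = 0.4 A, R_n = 7.078 Ω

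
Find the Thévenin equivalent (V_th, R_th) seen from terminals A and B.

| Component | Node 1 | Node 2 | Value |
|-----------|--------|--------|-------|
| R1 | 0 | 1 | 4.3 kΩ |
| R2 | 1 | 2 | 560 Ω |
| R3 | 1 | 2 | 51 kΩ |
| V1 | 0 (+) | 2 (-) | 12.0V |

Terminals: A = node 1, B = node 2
Step 1 — V_th is the open-circuit voltage V_A - V_B (nothing connected across the terminals).
Nodal analysis, taking node 2 as the 0 V reference.
Source V1 fixes V_0 = 12 V.
KCL at each unknown node (sum of currents leaving = 0; resistances in Ω):
  Node 1: (V_1 - 12)/4300 + (V_1 - 0)/560 + (V_1 - 0)/51000 = 0
Collecting terms: 0.002038 × V_1 = 0.002791  =>  V_1 = 1.369 V
V_th = V_1 - V_2 = 1.369 - 0 = 1.369 V
Step 2 — R_th: zero the source — replace V1 by a short circuit (node 2 merges into node 0) — and find the resistance seen between A (node 1) and B (node 0).
Reduce the network between node 1 (A) and node 0 (B) by series/parallel combination:
  Rp1 = R1 ‖ R2 ‖ R3 (parallel, all between nodes 0 and 1) = 1/(1/4300 + 1/560 + 1/51000) = 490.7 Ω
R_th = 490.7 Ω

Final answer: V_th = 1.369 V, R_th = 490.7 Ω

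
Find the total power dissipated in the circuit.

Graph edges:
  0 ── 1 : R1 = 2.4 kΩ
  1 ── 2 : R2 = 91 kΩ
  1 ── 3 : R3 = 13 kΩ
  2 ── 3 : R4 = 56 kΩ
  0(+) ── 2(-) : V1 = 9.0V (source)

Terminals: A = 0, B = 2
Nodal analysis, taking node 2 as the 0 V reference.
Source V1 fixes V_0 = 9 V.
KCL at each unknown node (sum of currents leaving = 0; resistances in Ω):
  Node 1: (V_1 - 9)/2400 + (V_1 - 0)/91000 + (V_1 - V_3)/13000 = 0
  Node 3: (V_3 - V_1)/13000 + (V_3 - 0)/56000 = 0
Collecting terms (coefficients in siemens):
  0.0005046·V_1 - 0.00007692·V_3 = 0.00375
  0.00009478·V_3 - 0.00007692·V_1 = 0
Determinant D = (0.0005046)(0.00009478) - (-0.00007692)(-0.00007692) = 0.00000004191
V_1 = [(0.00375)(0.00009478) - (-0.00007692)(0)]/D = 8.481 V
V_3 = [(0.0005046)(0) - (0.00375)(-0.00007692)]/D = 6.883 V
Power in each resistor, P = (ΔV)²/R:
  P_R1 = (9 - 8.481)²/2400 = 0.0001121 W
  P_R2 = (8.481 - 0)²/91000 = 0.0007905 W
  P_R3 = (8.481 - 6.883)²/13000 = 0.0001964 W
  P_R4 = (0 - 6.883)²/56000 = 0.0008461 W
P_total = P_R1 + P_R2 + P_R3 + P_R4 = 0.001945 W

Final answer: 0.001945 W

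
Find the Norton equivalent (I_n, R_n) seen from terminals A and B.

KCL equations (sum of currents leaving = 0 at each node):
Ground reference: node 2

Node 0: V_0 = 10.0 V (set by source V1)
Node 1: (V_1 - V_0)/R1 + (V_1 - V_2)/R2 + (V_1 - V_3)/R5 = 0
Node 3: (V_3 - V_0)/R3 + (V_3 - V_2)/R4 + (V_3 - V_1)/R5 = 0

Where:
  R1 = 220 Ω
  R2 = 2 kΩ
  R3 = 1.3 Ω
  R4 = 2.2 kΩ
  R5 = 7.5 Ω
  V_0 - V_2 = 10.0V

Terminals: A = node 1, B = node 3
Find the Thévenin equivalent first; then I_n = V_th/R_th and R_n = R_th.
Step 1 — V_th is the open-circuit voltage V_A - V_B (nothing connected across the terminals).
Nodal analysis, taking node 2 as the 0 V reference.
Source V1 fixes V_0 = 10 V.
KCL at each unknown node (sum of currents leaving = 0; resistances in Ω):
  Node 1: (V_1 - 10)/220 + (V_1 - 0)/2000 + (V_1 - V_3)/7.5 = 0
  Node 3: (V_3 - 10)/1.3 + (V_3 - 0)/2200 + (V_3 - V_1)/7.5 = 0
Collecting terms (coefficients in siemens):
  0.1384·V_1 - 0.1333·V_3 = 0.04545
  0.903·V_3 - 0.1333·V_1 = 7.692
Determinant D = (0.1384)(0.903) - (-0.1333)(-0.1333) = 0.1072
V_1 = [(0.04545)(0.903) - (-0.1333)(7.692)]/D = 9.952 V
V_3 = [(0.1384)(7.692) - (0.04545)(-0.1333)]/D = 9.988 V
V_th = V_1 - V_3 = 9.952 - 9.988 = -0.03569 V
Step 2 — R_th: zero the source — replace V1 by a short circuit (node 2 merges into node 0) — and find the resistance seen between A (node 1) and B (node 3).
Reduce the network between node 1 (A) and node 3 (B) by series/parallel combination:
  Rp1 = R1 ‖ R2 (parallel, both between nodes 0 and 1) = 1/(1/220 + 1/2000) = 198.2 Ω
  Rp2 = R3 ‖ R4 (parallel, both between nodes 0 and 3) = 1/(1/1.3 + 1/2200) = 1.299 Ω
  Rs1 = Rp1 + Rp2 (series, joined only at node 0) = 198.2 + 1.299 = 199.5 Ω
  Rp3 = R5 ‖ Rs1 (parallel, both between nodes 1 and 3) = 1/(1/7.5 + 1/199.5) = 7.228 Ω
R_th = 7.228 Ω
I_n = V_th/R_th = -0.03569/7.228 = -0.004938 A, and R_n = R_th = 7.228 Ω

Final answer: I_n = -0.004938 A, R_n = 7.228 Ω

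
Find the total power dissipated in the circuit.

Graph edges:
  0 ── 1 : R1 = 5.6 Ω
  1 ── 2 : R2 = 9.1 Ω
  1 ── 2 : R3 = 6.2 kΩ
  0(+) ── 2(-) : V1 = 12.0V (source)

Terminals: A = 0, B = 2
Nodal analysis, taking node 2 as the 0 V reference.
Source V1 fixes V_0 = 12 V.
KCL at each unknown node (sum of currents leaving = 0; resistances in Ω):
  Node 1: (V_1 - 12)/5.6 + (V_1 - 0)/9.1 + (V_1 - 0)/6200 = 0
Collecting terms: 0.2886 × V_1 = 2.143  =>  V_1 = 7.424 V
Power in each resistor, P = (ΔV)²/R:
  P_R1 = (12 - 7.424)²/5.6 = 3.739 W
  P_R2 = (7.424 - 0)²/9.1 = 6.057 W
  P_R3 = (7.424 - 0)²/6200 = 0.008891 W
P_total = P_R1 + P_R2 + P_R3 = 9.805 W

Final answer: 9.805 W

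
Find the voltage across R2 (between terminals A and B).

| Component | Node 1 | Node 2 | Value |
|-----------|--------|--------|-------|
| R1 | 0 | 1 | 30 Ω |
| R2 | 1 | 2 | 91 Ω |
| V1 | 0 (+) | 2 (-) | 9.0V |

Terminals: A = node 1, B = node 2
R1 and R2 are in series across V1 (node 0 → node 1 → node 2), and the output A–B is taken across R2, so this is a voltage divider.
Series current: I = V1/(R1 + R2) = 9/(30 + 91) = 9/121 = 0.07438 A
V_R2 = I × R2 = V1 × R2/(R1 + R2) = 9 × 91/121 = 6.769 V

Final answer: 6.769 V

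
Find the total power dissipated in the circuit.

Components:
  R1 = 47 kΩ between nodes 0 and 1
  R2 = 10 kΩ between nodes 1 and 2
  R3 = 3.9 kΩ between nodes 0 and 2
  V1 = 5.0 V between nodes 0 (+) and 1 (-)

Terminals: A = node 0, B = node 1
Nodal analysis, taking node 1 as the 0 V reference.
Source V1 fixes V_0 = 5 V.
KCL at each unknown node (sum of currents leaving = 0; resistances in Ω):
  Node 2: (V_2 - 0)/10000 + (V_2 - 5)/3900 = 0
Collecting terms: 0.0003564 × V_2 = 0.001282  =>  V_2 = 3.597 V
Power in each resistor, P = (ΔV)²/R:
  P_R1 = (5 - 0)²/47000 = 0.0005319 W
  P_R2 = (0 - 3.597)²/10000 = 0.001294 W
  P_R3 = (5 - 3.597)²/3900 = 0.0005046 W
P_total = P_R1 + P_R2 + P_R3 = 0.00233 W

Final answer: 0.00233 W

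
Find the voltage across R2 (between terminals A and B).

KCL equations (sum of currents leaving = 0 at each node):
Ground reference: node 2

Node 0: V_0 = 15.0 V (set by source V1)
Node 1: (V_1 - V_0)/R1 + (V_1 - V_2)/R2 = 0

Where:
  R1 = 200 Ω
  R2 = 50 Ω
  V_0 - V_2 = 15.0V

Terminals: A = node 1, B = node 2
R1 and R2 are in series across V1 (node 0 → node 1 → node 2), and the output A–B is taken across R2, so this is a voltage divider.
Series current: I = V1/(R1 + R2) = 15/(200 + 50) = 15/250 = 0.06 A
V_R2 = I × R2 = V1 × R2/(R1 + R2) = 15 × 50/250 = 3 V

Final answer: 3 V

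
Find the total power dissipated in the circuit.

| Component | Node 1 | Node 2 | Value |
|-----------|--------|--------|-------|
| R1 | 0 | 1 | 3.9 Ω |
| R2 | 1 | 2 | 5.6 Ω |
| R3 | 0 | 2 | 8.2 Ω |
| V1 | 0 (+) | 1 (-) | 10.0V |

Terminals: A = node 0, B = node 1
Nodal analysis, taking node 1 as the 0 V reference.
Source V1 fixes V_0 = 10 V.
KCL at each unknown node (sum of currents leaving = 0; resistances in Ω):
  Node 2: (V_2 - 0)/5.6 + (V_2 - 10)/8.2 = 0
Collecting terms: 0.3005 × V_2 = 1.22  =>  V_2 = 4.058 V
Power in each resistor, P = (ΔV)²/R:
  P_R1 = (10 - 0)²/3.9 = 25.64 W
  P_R2 = (0 - 4.058)²/5.6 = 2.941 W
  P_R3 = (10 - 4.058)²/8.2 = 4.306 W
P_total = P_R1 + P_R2 + P_R3 = 32.89 W

Final answer: 32.89 W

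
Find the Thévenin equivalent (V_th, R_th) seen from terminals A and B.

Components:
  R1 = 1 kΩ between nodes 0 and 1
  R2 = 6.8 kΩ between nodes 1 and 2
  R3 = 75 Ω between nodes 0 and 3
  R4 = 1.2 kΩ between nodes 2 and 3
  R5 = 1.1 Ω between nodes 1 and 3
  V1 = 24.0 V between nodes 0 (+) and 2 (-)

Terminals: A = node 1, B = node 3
Step 1 — V_th is the open-circuit voltage V_A - V_B (nothing connected across the terminals).
Nodal analysis, taking node 2 as the 0 V reference.
Source V1 fixes V_0 = 24 V.
KCL at each unknown node (sum of currents leaving = 0; resistances in Ω):
  Node 1: (V_1 - 24)/1000 + (V_1 - 0)/6800 + (V_1 - V_3)/1.1 = 0
  Node 3: (V_3 - 24)/75 + (V_3 - 0)/1200 + (V_3 - V_1)/1.1 = 0
Collecting terms (coefficients in siemens):
  0.9102·V_1 - 0.9091·V_3 = 0.024
  0.9233·V_3 - 0.9091·V_1 = 0.32
Determinant D = (0.9102)(0.9233) - (-0.9091)(-0.9091) = 0.01394
V_1 = [(0.024)(0.9233) - (-0.9091)(0.32)]/D = 22.46 V
V_3 = [(0.9102)(0.32) - (0.024)(-0.9091)]/D = 22.46 V
V_th = V_1 - V_3 = 22.46 - 22.46 = -0.001941 V
Step 2 — R_th: zero the source — replace V1 by a short circuit (node 2 merges into node 0) — and find the resistance seen between A (node 1) and B (node 3).
Reduce the network between node 1 (A) and node 3 (B) by series/parallel combination:
  Rp1 = R1 ‖ R2 (parallel, both between nodes 0 and 1) = 1/(1/1000 + 1/6800) = 871.8 Ω
  Rp2 = R3 ‖ R4 (parallel, both between nodes 0 and 3) = 1/(1/75 + 1/1200) = 70.59 Ω
  Rs1 = Rp1 + Rp2 (series, joined only at node 0) = 871.8 + 70.59 = 942.4 Ω
  Rp3 = R5 ‖ Rs1 (parallel, both between nodes 1 and 3) = 1/(1/1.1 + 1/942.4) = 1.099 Ω
R_th = 1.099 Ω

Final answer: V_th = -0.001941 V, R_th = 1.099 Ω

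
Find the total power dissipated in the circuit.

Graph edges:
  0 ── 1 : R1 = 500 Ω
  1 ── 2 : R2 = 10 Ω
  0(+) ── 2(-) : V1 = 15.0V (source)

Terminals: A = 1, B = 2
Nodal analysis, taking node 2 as the 0 V reference.
Source V1 fixes V_0 = 15 V.
KCL at each unknown node (sum of currents leaving = 0; resistances in Ω):
  Node 1: (V_1 - 15)/500 + (V_1 - 0)/10 = 0
Collecting terms: 0.102 × V_1 = 0.03  =>  V_1 = 0.2941 V
Power in each resistor, P = (ΔV)²/R:
  P_R1 = (15 - 0.2941)²/500 = 0.4325 W
  P_R2 = (0.2941 - 0)²/10 = 0.008651 W
P_total = P_R1 + P_R2 = 0.4412 W

Final answer: 0.4412 W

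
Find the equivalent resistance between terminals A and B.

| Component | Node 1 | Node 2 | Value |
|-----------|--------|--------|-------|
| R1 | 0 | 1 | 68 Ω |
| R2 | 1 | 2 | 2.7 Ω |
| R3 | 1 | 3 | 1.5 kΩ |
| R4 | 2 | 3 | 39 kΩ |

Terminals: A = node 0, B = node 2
Reduce the network between node 0 (A) and node 2 (B) by series/parallel combination:
  Rs1 = R3 + R4 (series, joined only at node 3) = 1500 + 39000 = 40500 Ω
  Rp1 = R2 ‖ Rs1 (parallel, both between nodes 1 and 2) = 1/(1/2.7 + 1/40500) = 2.7 Ω
  Rs2 = R1 + Rp1 (series, joined only at node 1) = 68 + 2.7 = 70.7 Ω
R_eq = 70.7 Ω

Final answer: 70.7 Ω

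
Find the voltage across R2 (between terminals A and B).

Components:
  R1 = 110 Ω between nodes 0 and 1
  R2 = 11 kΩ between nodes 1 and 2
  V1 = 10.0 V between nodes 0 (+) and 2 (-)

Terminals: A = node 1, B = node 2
R1 and R2 are in series across V1 (node 0 → node 1 → node 2), and the output A–B is taken across R2, so this is a voltage divider.
Series current: I = V1/(R1 + R2) = 10/(110 + 11000) = 10/11110 = 0.0009001 A
V_R2 = I × R2 = V1 × R2/(R1 + R2) = 10 × 11000/11110 = 9.901 V

Final answer: 9.901 V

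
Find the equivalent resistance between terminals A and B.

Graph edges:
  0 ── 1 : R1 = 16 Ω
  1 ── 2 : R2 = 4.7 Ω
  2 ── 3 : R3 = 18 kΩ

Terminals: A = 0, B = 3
Reduce the network between node 0 (A) and node 3 (B) by series/parallel combination:
  Rs1 = R1 + R2 (series, joined only at node 1) = 16 + 4.7 = 20.7 Ω
  Rs2 = R3 + Rs1 (series, joined only at node 2) = 18000 + 20.7 = 18020 Ω
R_eq = 18.02 kΩ

Final answer: 18.02 kΩ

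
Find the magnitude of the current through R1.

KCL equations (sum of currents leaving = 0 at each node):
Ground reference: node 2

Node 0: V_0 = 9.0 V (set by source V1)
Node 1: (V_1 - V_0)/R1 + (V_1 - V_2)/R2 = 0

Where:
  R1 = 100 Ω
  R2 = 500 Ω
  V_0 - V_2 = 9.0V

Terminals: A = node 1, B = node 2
Nodal analysis, taking node 2 as the 0 V reference.
Source V1 fixes V_0 = 9 V.
KCL at each unknown node (sum of currents leaving = 0; resistances in Ω):
  Node 1: (V_1 - 9)/100 + (V_1 - 0)/500 = 0
Collecting terms: 0.012 × V_1 = 0.09  =>  V_1 = 7.5 V
I_R1 = (V_0 - V_1)/R1 = (9 - 7.5)/100 = 0.015 A
|I_R1| = 0.015 A

Final answer: |I_R1| = 0.015 A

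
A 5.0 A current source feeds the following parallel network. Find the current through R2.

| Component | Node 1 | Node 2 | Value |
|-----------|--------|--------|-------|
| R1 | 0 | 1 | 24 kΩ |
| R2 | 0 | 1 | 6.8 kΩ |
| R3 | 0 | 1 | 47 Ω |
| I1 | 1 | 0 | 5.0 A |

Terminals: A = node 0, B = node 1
All resistors sit directly between nodes 0 and 1, so they are in parallel and share one voltage V; the full source current 5 A splits among them.
1/R_par = 1/24000 + 1/6800 + 1/47 = 0.02147 S  =>  R_par = 46.59 Ω
V = I × R_par = 5 × 46.59 = 232.9 V
I_R2 = V/R2 = 232.9/6800 = 0.03425 A

Final answer: 0.03425 A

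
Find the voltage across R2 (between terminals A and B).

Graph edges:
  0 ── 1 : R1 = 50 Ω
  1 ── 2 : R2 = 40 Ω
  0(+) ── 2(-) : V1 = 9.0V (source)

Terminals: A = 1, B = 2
R1 and R2 are in series across V1 (node 0 → node 1 → node 2), and the output A–B is taken across R2, so this is a voltage divider.
Series current: I = V1/(R1 + R2) = 9/(50 + 40) = 9/90 = 0.1 A
V_R2 = I × R2 = V1 × R2/(R1 + R2) = 9 × 40/90 = 4 V

Final answer: 4 V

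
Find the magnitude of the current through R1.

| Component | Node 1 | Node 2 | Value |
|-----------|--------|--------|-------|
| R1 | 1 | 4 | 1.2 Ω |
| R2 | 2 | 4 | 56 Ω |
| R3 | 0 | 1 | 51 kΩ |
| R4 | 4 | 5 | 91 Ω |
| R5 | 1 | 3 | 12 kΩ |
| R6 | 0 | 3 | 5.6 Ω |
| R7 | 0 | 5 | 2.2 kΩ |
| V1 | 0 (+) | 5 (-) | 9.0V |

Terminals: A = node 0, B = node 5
Nodal analysis, taking node 5 as the 0 V reference.
Source V1 fixes V_0 = 9 V.
KCL at each unknown node (sum of currents leaving = 0; resistances in Ω):
  Node 1: (V_1 - V_4)/1.2 + (V_1 - 9)/51000 + (V_1 - V_3)/12000 = 0
  Node 2: (V_2 - V_4)/56 = 0
  Node 3: (V_3 - V_1)/12000 + (V_3 - 9)/5.6 = 0
  Node 4: (V_4 - V_1)/1.2 + (V_4 - V_2)/56 + (V_4 - 0)/91 = 0
Collecting terms (coefficients in siemens):
  0.8334·V_1 - 0.00008333·V_3 - 0.8333·V_4 = 0.0001765
  0.01786·V_2 - 0.01786·V_4 = 0
  0.1787·V_3 - 0.00008333·V_1 = 1.607
  0.8622·V_4 - 0.8333·V_1 - 0.01786·V_2 = 0
Solving these 4 simultaneous equations (Gaussian elimination) gives:
  V_1 = 0.08459 V, V_2 = 0.08348 V, V_3 = 8.996 V, V_4 = 0.08348 V
I_R1 = (V_1 - V_4)/R1 = (0.08459 - 0.08348)/1.2 = 0.0009174 A
|I_R1| = 0.0009174 A

Final answer: |I_R1| = 0.0009174 A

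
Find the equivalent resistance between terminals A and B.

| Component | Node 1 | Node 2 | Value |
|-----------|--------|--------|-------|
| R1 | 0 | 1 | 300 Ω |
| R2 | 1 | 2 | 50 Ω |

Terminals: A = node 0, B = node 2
Reduce the network between node 0 (A) and node 2 (B) by series/parallel combination:
  Rs1 = R1 + R2 (series, joined only at node 1) = 300 + 50 = 350 Ω
R_eq = 350 Ω

Final answer: 350 Ω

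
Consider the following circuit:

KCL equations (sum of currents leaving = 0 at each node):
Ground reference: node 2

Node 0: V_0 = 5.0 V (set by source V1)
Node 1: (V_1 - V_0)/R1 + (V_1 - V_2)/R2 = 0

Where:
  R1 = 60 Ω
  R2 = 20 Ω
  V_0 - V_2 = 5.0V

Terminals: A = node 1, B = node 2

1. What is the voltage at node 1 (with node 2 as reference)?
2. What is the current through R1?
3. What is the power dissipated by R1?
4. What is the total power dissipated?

Nodal analysis, taking node 2 as the 0 V reference.
Source V1 fixes V_0 = 5 V.
KCL at each unknown node (sum of currents leaving = 0; resistances in Ω):
  Node 1: (V_1 - 5)/60 + (V_1 - 0)/20 = 0
Collecting terms: 0.06667 × V_1 = 0.08333  =>  V_1 = 1.25 V
Part 1:
  Read off the nodal solution: V_1 = 1.25 V
Part 2:
  I_R1 = (V_0 - V_1)/R1 = (5 - 1.25)/60 = 0.0625 A
  Magnitude: I_R1 = 0.0625 A
Part 3:
  I_R1 = (V_0 - V_1)/R1 = (5 - 1.25)/60 = 0.0625 A
  P_R1 = I_R1² × R1 = (0.0625)² × 60 = 0.2344 W
Part 4:
  Power in each resistor, P = (ΔV)²/R:
    P_R1 = (5 - 1.25)²/60 = 0.2344 W
    P_R2 = (1.25 - 0)²/20 = 0.07812 W
  P_total = P_R1 + P_R2 = 0.3125 W

Final answers:
1. V_1 = 1.25 V
2. I_R1 = 0.0625 A
3. P_R1 = 0.2344 W
4. P_total = 0.3125 W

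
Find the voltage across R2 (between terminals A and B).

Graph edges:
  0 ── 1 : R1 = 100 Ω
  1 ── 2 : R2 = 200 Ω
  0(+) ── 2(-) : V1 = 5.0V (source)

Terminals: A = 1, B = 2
R1 and R2 are in series across V1 (node 0 → node 1 → node 2), and the output A–B is taken across R2, so this is a voltage divider.
Series current: I = V1/(R1 + R2) = 5/(100 + 200) = 5/300 = 0.01667 A
V_R2 = I × R2 = V1 × R2/(R1 + R2) = 5 × 200/300 = 3.333 V

Final answer: 3.333 V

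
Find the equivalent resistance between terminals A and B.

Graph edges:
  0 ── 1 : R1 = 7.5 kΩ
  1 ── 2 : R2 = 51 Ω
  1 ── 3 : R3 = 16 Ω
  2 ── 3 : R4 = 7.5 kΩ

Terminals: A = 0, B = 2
Reduce the network between node 0 (A) and node 2 (B) by series/parallel combination:
  Rs1 = R3 + R4 (series, joined only at node 3) = 16 + 7500 = 7516 Ω
  Rp1 = R2 ‖ Rs1 (parallel, both between nodes 1 and 2) = 1/(1/51 + 1/7516) = 50.66 Ω
  Rs2 = R1 + Rp1 (series, joined only at node 1) = 7500 + 50.66 = 7551 Ω
R_eq = 7.551 kΩ

Final answer: 7.551 kΩ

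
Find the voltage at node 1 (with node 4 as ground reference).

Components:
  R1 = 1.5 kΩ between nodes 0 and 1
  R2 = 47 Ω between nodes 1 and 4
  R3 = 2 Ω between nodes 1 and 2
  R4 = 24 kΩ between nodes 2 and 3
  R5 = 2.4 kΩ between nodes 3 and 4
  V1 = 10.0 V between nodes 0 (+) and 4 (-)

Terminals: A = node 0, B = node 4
Nodal analysis, taking node 4 as the 0 V reference.
Source V1 fixes V_0 = 10 V.
KCL at each unknown node (sum of currents leaving = 0; resistances in Ω):
  Node 1: (V_1 - 10)/1500 + (V_1 - 0)/47 + (V_1 - V_2)/2 = 0
  Node 2: (V_2 - V_1)/2 + (V_2 - V_3)/24000 = 0
  Node 3: (V_3 - V_2)/24000 + (V_3 - 0)/2400 = 0
Collecting terms (coefficients in siemens):
  0.5219·V_1 - 0.5·V_2 = 0.006667
  0.5·V_2 - 0.5·V_1 - 0.00004167·V_3 = 0
  0.0004583·V_3 - 0.00004167·V_2 = 0
Solving these 3 simultaneous equations (Gaussian elimination) gives:
  V_1 = 0.3033 V, V_2 = 0.3033 V, V_3 = 0.02757 V
The requested potential is V_1 = 0.3033 V.

Final answer: V_1 = 0.3033 V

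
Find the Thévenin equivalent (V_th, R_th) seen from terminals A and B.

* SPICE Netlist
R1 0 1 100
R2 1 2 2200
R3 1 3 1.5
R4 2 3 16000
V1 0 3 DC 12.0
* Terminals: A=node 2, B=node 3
Step 1 — V_th is the open-circuit voltage V_A - V_B (nothing connected across the terminals).
Nodal analysis, taking node 3 as the 0 V reference.
Source V1 fixes V_0 = 12 V.
KCL at each unknown node (sum of currents leaving = 0; resistances in Ω):
  Node 1: (V_1 - 12)/100 + (V_1 - V_2)/2200 + (V_1 - 0)/1.5 = 0
  Node 2: (V_2 - V_1)/2200 + (V_2 - 0)/16000 = 0
Collecting terms (coefficients in siemens):
  0.6771·V_1 - 0.0004545·V_2 = 0.12
  0.000517·V_2 - 0.0004545·V_1 = 0
Determinant D = (0.6771)(0.000517) - (-0.0004545)(-0.0004545) = 0.0003499
V_1 = [(0.12)(0.000517) - (-0.0004545)(0)]/D = 0.1773 V
V_2 = [(0.6771)(0) - (0.12)(-0.0004545)]/D = 0.1559 V
V_th = V_2 - V_3 = 0.1559 - 0 = 0.1559 V
Step 2 — R_th: zero the source — replace V1 by a short circuit (node 3 merges into node 0) — and find the resistance seen between A (node 2) and B (node 0).
Reduce the network between node 2 (A) and node 0 (B) by series/parallel combination:
  Rp1 = R1 ‖ R3 (parallel, both between nodes 0 and 1) = 1/(1/100 + 1/1.5) = 1.478 Ω
  Rs1 = R2 + Rp1 (series, joined only at node 1) = 2200 + 1.478 = 2201 Ω
  Rp2 = R4 ‖ Rs1 (parallel, both between nodes 0 and 2) = 1/(1/16000 + 1/2201) = 1935 Ω
R_th = 1.935 kΩ

Final answer: V_th = 0.1559 V, R_th = 1.935 kΩ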